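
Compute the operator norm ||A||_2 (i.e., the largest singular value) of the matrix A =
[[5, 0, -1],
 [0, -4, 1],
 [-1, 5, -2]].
||A||_2 ≈ 6.8264 (= sqrt(largest eigenvalue of A^T A))

||A||_2 = sigma_max(A) = sqrt(lambda_max(A^T A)). Form the symmetric matrix M = A^T A =
[[26, -5, -3],
 [-5, 41, -14],
 [-3, -14, 6]].
Its characteristic polynomial (trace, sum of principal 2x2 minors, determinant of M give the coefficients) is
  p(λ) = det(λ I - M) = λ^3 - 73λ^2 + 1238λ - 361.
No integer candidate from the rational root theorem (±divisors of 361) is a root, so the roots are irrational. The cubic discriminant is Δ = 599797825 > 0, so there are three distinct real roots. p(0) = -361 and p(1) = 805 have opposite signs, so a root lies in (0, 1); Newton's method refines it to λ ≈ 0.2968. p(26) = 55 and p(27) = -469 have opposite signs, so a root lies in (26, 27); Newton's method refines it to λ ≈ 26.1039. p(46) = -545 and p(47) = 391 have opposite signs, so a root lies in (46, 47); Newton's method refines it to λ ≈ 46.5994. Check (Vieta): the three roots sum to 73, matching tr M = 73.
So the eigenvalues of A^T A are ≈ 0.2968, 26.1039, 46.5994 (all ≥ 0, as they must be for A^T A). The largest is λ_max ≈ 46.5994, hence ||A||_2 = sqrt(λ_max) ≈ 6.8264.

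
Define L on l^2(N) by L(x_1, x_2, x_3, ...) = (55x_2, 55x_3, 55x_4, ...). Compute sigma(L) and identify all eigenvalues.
sigma(L) = closed disk {z in C : |z| ≤ 55}; sigma_p(L) = open disk {z in C : |z| < 55}

Note L = 55·V where V is the unit left shift (V x)_k = x_{k+1}; so sigma(L) = 55·sigma(V) and ||L|| = 55||V||. ||L x||^2 = 3025sum_{k≥2} |x_k|^2 ≤ 3025||x||^2, with equality on {x : x_1 = 0}, so ||L|| = 55. For any lambda with |lambda| < 55, set r = lambda/55 (|r| < 1); the vector x = (1, r, r^2, ...) is in l^2 and satisfies L x = 55(r, r^2, ...) = lambda x, so lambda is an eigenvalue. On the boundary |lambda| = 55 the geometric series diverges, so no l^2 eigenvector exists, but these lambda lie in the approximate point spectrum. Hence sigma(L) is the closed disk of radius 55 and sigma_p(L) is the open disk.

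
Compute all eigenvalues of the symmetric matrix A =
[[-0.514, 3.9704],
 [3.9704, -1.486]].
sigma(A) ≈ {-5, 3}

A is real symmetric, so its spectrum consists of real eigenvalues. Expanding the characteristic polynomial of the displayed matrix gives
  det(λ I - A) = p(λ) = λ^2 + (2)λ + (-15).
Solving p(λ) = 0 yields eigenvalues ≈ -5, 3. (A is shown rounded to 4 decimals, so these recover the underlying integer eigenvalues to within that precision.)
Verification: the trace of A = -2 equals the sum of eigenvalues -2, and det(A) ≈ -15.0003 matches the eigenvalue product -15.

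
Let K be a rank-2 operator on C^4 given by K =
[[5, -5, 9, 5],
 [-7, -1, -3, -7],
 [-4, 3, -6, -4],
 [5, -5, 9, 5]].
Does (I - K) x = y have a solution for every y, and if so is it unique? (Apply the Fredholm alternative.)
(I - K) is invertible (det(I - K) = -55 ≠ 0), so for every y in C^4 the equation (I - K) x = y has a unique solution.

K has rank 2 and factors as K = U V^T = u1 v1^T + u2 v2^T with u1 = (1, -3, -1, 1), v1 = (2, 1, 0, 2), u2 = (-3, 1, 2, -3), v2 = (-1, 2, -3, -1) (multiplying out reproduces the displayed K). The nonzero eigenvalues of U V^T coincide with those of the 2 x 2 matrix G = V^T U = [[v1·u1, v1·u2], [v2·u1, v2·u2]] = [[1, -11], [-5, 2]], and by the Sylvester determinant identity det(I_4 - U V^T) = det(I_2 - V^T U) = det([[0, 11], [5, -1]]) = (0)(-1) - (11)(5) = -55. (Direct check: I - K =
[[-4, 5, -9, -5],
 [7, 2, 3, 7],
 [4, -3, 7, 4],
 [-5, 5, -9, -4]]
has determinant -55.) The finite-dimensional Fredholm alternative says: either (I - K) is invertible, or ker(I - K) ≠ {0} and then range(I - K) = ker((I - K)^*)^⊥, with dim ker(I - K) = dim ker((I - K)^*). Since det(I - K) ≠ 0, 1 is not an eigenvalue of K and ker(I - K) = {0}, so we are in the first case: for every y there is a unique x = (I - K)^(-1) y. (Explicitly, by the Woodbury identity, (I - U V^T)^(-1) = I + U (I_2 - G)^(-1) V^T.)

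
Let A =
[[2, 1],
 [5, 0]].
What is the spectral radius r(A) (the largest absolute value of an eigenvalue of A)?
r(A) = (2 + sqrt(24))/2 ≈ 3.4495

The eigenvalues of A are the roots of its characteristic polynomial. With M = A (coefficients from the trace and determinant):
  p(λ) = det(λ I - M) = λ^2 - 2λ - 5.
For λ^2 - 2λ - 5 the discriminant is 24. It is nonnegative but not a perfect square, so the roots are real and irrational: λ = (2 ± sqrt(24))/2 ≈ 3.4495, -1.4495.
Thus the eigenvalues (to 4 decimals) are 3.4495 (modulus 3.4495); -1.4495 (modulus 1.4495). The spectral radius is the largest modulus: r(A) = (2 + sqrt(24))/2 ≈ 3.4495. (Cross-check: r(A) ≤ ||A||_2 ≈ 5.3983; equality holds whenever A is normal, though it can also hold for some non-normal A.)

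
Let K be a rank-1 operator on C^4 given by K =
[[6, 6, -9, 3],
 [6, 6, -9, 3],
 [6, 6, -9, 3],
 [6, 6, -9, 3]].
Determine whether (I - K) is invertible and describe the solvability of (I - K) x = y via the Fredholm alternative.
(I - K) is invertible (det(I - K) = -5 ≠ 0), so for every y in C^4 the equation (I - K) x = y has a unique solution.

K has rank 1, so it is an outer product K = u v^T: every row of K is a multiple of one row vector. Reading off the entries, u = (-3, -3, -3, -3) and v = (-2, -2, 3, -1) (row i of K equals u_i·v^T). A rank-one matrix u v^T satisfies K u = u (v·u) and kills the (3)-dimensional subspace v^⊥, so its characteristic polynomial is lambda^3 (lambda - v·u) with v·u = tr K = 6. Hence the eigenvalues of I - K are 1 (multiplicity 3) and 1 - (6) = -5, so det(I - K) = -5. (Direct check: I - K =
[[-5, -6, 9, -3],
 [-6, -5, 9, -3],
 [-6, -6, 10, -3],
 [-6, -6, 9, -2]]
has determinant -5.) The finite-dimensional Fredholm alternative says: either (I - K) is invertible, or ker(I - K) ≠ {0} and then range(I - K) = ker((I - K)^*)^⊥, with dim ker(I - K) = dim ker((I - K)^*). Since det(I - K) ≠ 0, 1 is not an eigenvalue of K and ker(I - K) = {0}, so we are in the first case: for every y there is a unique x = (I - K)^(-1) y. Explicitly, by the Sherman–Morrison formula, (I - u v^T)^(-1) = I + u v^T/(1 - v·u), i.e. (I - K)^(-1) = I + K/(-5).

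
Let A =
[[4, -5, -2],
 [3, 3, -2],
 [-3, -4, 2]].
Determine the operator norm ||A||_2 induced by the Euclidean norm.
||A||_2 ≈ 7.1844 (= sqrt(largest eigenvalue of A^T A))

||A||_2 = sigma_max(A) = sqrt(lambda_max(A^T A)). Form the symmetric matrix M = A^T A =
[[34, 1, -20],
 [1, 50, -4],
 [-20, -4, 12]].
Its characteristic polynomial (trace, sum of principal 2x2 minors, determinant of M give the coefficients) is
  p(λ) = det(λ I - M) = λ^3 - 96λ^2 + 2291λ - 4.
No integer candidate from the rational root theorem (±divisors of 4) is a root, so the roots are irrational. The cubic discriminant is Δ = 274610596 > 0, so there are three distinct real roots. p(0) = -4 and p(1) = 2192 have opposite signs, so a root lies in (0, 1); Newton's method refines it to λ ≈ 0.0017. p(44) = 128 and p(45) = -184 have opposite signs, so a root lies in (44, 45); Newton's method refines it to λ ≈ 44.382. p(51) = -208 and p(52) = 152 have opposite signs, so a root lies in (51, 52); Newton's method refines it to λ ≈ 51.6163. Check (Vieta): the three roots sum to 96, matching tr M = 96.
So the eigenvalues of A^T A are ≈ 0.0017, 44.382, 51.6163 (all ≥ 0, as they must be for A^T A). The largest is λ_max ≈ 51.6163, hence ||A||_2 = sqrt(λ_max) ≈ 7.1844.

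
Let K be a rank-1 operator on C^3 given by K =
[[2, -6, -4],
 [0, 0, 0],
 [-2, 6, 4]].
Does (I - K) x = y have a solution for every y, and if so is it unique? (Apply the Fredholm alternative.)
(I - K) is invertible (det(I - K) = -5 ≠ 0), so for every y in C^3 the equation (I - K) x = y has a unique solution.

K has rank 1, so it is an outer product K = u v^T: every row of K is a multiple of one row vector. Reading off the entries, u = (2, 0, -2) and v = (1, -3, -2) (row i of K equals u_i·v^T). A rank-one matrix u v^T satisfies K u = u (v·u) and kills the (2)-dimensional subspace v^⊥, so its characteristic polynomial is lambda^2 (lambda - v·u) with v·u = tr K = 6. Hence the eigenvalues of I - K are 1 (multiplicity 2) and 1 - (6) = -5, so det(I - K) = -5. (Direct check: I - K =
[[-1, 6, 4],
 [0, 1, 0],
 [2, -6, -3]]
has determinant -5.) The finite-dimensional Fredholm alternative says: either (I - K) is invertible, or ker(I - K) ≠ {0} and then range(I - K) = ker((I - K)^*)^⊥, with dim ker(I - K) = dim ker((I - K)^*). Since det(I - K) ≠ 0, 1 is not an eigenvalue of K and ker(I - K) = {0}, so we are in the first case: for every y there is a unique x = (I - K)^(-1) y. Explicitly, by the Sherman–Morrison formula, (I - u v^T)^(-1) = I + u v^T/(1 - v·u), i.e. (I - K)^(-1) = I + K/(-5).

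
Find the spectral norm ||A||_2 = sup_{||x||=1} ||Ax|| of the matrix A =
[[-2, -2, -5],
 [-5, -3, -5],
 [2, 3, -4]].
||A||_2 ≈ 9.4742 (= sqrt(largest eigenvalue of A^T A))

||A||_2 = sigma_max(A) = sqrt(lambda_max(A^T A)). Form the symmetric matrix M = A^T A =
[[33, 25, 27],
 [25, 22, 13],
 [27, 13, 66]].
Its characteristic polynomial (trace, sum of principal 2x2 minors, determinant of M give the coefficients) is
  p(λ) = det(λ I - M) = λ^3 - 121λ^2 + 2833λ - 2601.
No integer candidate from the rational root theorem (±divisors of 2601) is a root, so the roots are irrational. The cubic discriminant is Δ = 23992568304 > 0, so there are three distinct real roots. p(0) = -2601 and p(1) = 112 have opposite signs, so a root lies in (0, 1); Newton's method refines it to λ ≈ 0.9569. p(30) = 489 and p(31) = -1268 have opposite signs, so a root lies in (30, 31); Newton's method refines it to λ ≈ 30.2817. p(89) = -3936 and p(90) = 1269 have opposite signs, so a root lies in (89, 90); Newton's method refines it to λ ≈ 89.7614. Check (Vieta): the three roots sum to 121, matching tr M = 121.
So the eigenvalues of A^T A are ≈ 0.9569, 30.2817, 89.7614 (all ≥ 0, as they must be for A^T A). The largest is λ_max ≈ 89.7614, hence ||A||_2 = sqrt(λ_max) ≈ 9.4742.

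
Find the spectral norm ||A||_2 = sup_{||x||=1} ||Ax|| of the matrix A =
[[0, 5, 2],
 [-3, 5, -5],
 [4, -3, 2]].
||A||_2 ≈ 9.467 (= sqrt(largest eigenvalue of A^T A))

||A||_2 = sigma_max(A) = sqrt(lambda_max(A^T A)). Form the symmetric matrix M = A^T A =
[[25, -27, 23],
 [-27, 59, -21],
 [23, -21, 33]].
Its characteristic polynomial (trace, sum of principal 2x2 minors, determinant of M give the coefficients) is
  p(λ) = det(λ I - M) = λ^3 - 117λ^2 + 2548λ - 8464.
No integer candidate from the rational root theorem (±divisors of 8464) is a root, so the roots are irrational. The cubic discriminant is Δ = 11963685200 > 0, so there are three distinct real roots. p(4) = -80 and p(5) = 1476 have opposite signs, so a root lies in (4, 5); Newton's method refines it to λ ≈ 4.0483. p(23) = 414 and p(24) = -880 have opposite signs, so a root lies in (23, 24); Newton's method refines it to λ ≈ 23.3279. p(89) = -3480 and p(90) = 2156 have opposite signs, so a root lies in (89, 90); Newton's method refines it to λ ≈ 89.6238. Check (Vieta): the three roots sum to 117, matching tr M = 117.
So the eigenvalues of A^T A are ≈ 4.0483, 23.3279, 89.6238 (all ≥ 0, as they must be for A^T A). The largest is λ_max ≈ 89.6238, hence ||A||_2 = sqrt(λ_max) ≈ 9.467.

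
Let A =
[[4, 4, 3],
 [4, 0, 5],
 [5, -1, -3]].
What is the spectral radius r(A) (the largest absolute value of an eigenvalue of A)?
r(A) ≈ 8.0857

The eigenvalues of A are the roots of its characteristic polynomial. With M = A (coefficients from the trace, the sum of principal 2x2 minors, and det A):
  p(λ) = det(λ I - M) = λ^3 - λ^2 - 38λ - 156.
No integer candidate from the rational root theorem (±divisors of 156) is a root, so the roots are irrational. The cubic discriminant is Δ = -543468 < 0, so there is one real root and a complex-conjugate pair. p(8) = -12 and p(9) = 150 have opposite signs, so a root lies in (8, 9); Newton's method refines it to λ ≈ 8.0857. Dividing out (λ - (8.0857)) leaves approximately λ^2 + 7.0857λ + 19.2933. For λ^2 + 7.0857λ + 19.2933 the discriminant is -26.9655. It is negative, so the remaining roots are the complex-conjugate pair λ ≈ -3.5429 ± 2.5964i. Their product equals the constant term, so |λ|^2 ≈ 19.2933 and |λ| ≈ 4.3924.
Thus the eigenvalues (to 4 decimals) are 8.0857 (modulus 8.0857); -3.5429 ± 2.5964i (modulus 4.3924). The spectral radius is the largest modulus: r(A) ≈ 8.0857. (Cross-check: r(A) ≤ ||A||_2 ≈ 8.5939; equality holds whenever A is normal, though it can also hold for some non-normal A.)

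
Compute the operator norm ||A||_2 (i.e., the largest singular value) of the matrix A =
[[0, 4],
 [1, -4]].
||A||_2 = sqrt((33 + sqrt(1025))/2) ≈ 5.7016 (= sqrt(largest eigenvalue of A^T A))

||A||_2 = sigma_max(A) = sqrt(lambda_max(A^T A)). Form the symmetric matrix M = A^T A =
[[1, -4],
 [-4, 32]].
Its characteristic polynomial (trace, determinant of M give the coefficients) is
  p(λ) = det(λ I - M) = λ^2 - 33λ + 16.
For λ^2 - 33λ + 16 the discriminant is 1025. It is nonnegative but not a perfect square, so the roots are real and irrational: λ = (33 ± sqrt(1025))/2 ≈ 32.5078, 0.4922.
So the eigenvalues of A^T A are ≈ 0.4922, 32.5078 (all ≥ 0, as they must be for A^T A). The largest is λ_max = (33 + sqrt(1025))/2 ≈ 32.5078, hence ||A||_2 = sqrt(λ_max) = sqrt((33 + sqrt(1025))/2) ≈ 5.7016.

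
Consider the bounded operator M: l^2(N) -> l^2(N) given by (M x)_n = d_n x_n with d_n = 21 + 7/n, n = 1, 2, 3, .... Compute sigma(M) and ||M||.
sigma(M) = {21 + 7/n : n ≥ 1} ∪ {21}; ||M|| = 28

A bounded diagonal operator on l^2 with diagonal entries d_n has spectrum equal to the closure of {d_n : n ≥ 1}: every d_n is an eigenvalue (with eigenvector e_n), so {d_n} ⊂ sigma(M); the spectrum is closed, so its closure is too; and for lambda not in the closure, (M - lambda I) has bounded inverse (the diagonal entries 1/(d_n - lambda) are bounded). For our sequence d_n = 21 + 7/n, n = 1, 2, 3, ...:
  - {d_n} = {21 + 7/n : n ≥ 1}; the only limit point is 21
  - closure = {21 + 7/n : n ≥ 1} ∪ {21}
For the norm: a diagonal operator has ||M|| = sup_n |d_n|. Here d_n = 21 + 7/n is positive and decreasing, so sup_n |d_n| = d_1 = 21 + 7 = 28. So ||M|| = 28.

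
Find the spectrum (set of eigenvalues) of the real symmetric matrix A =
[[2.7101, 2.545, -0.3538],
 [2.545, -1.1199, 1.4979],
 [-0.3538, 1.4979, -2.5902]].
sigma(A) ≈ {-4, -1, 4}

A is real symmetric, so its spectrum consists of real eigenvalues. Expanding the characteristic polynomial of the displayed matrix gives
  det(λ I - A) = p(λ) = λ^3 + (1)λ^2 + (-16)λ + (-16).
Solving p(λ) = 0 yields eigenvalues ≈ -4, -1, 4. (A is shown rounded to 4 decimals, so these recover the underlying integer eigenvalues to within that precision.)
Verification: the trace of A = -1 equals the sum of eigenvalues -1, and det(A) ≈ 16.0002 matches the eigenvalue product 16.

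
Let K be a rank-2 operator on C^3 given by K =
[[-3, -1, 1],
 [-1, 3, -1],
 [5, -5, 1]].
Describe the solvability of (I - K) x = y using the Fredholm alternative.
(I - K) is invertible (det(I - K) = -20 ≠ 0), so for every y in C^3 the equation (I - K) x = y has a unique solution.

K has rank 2 and factors as K = U V^T = u1 v1^T + u2 v2^T with u1 = (1, 1, -3), v1 = (-1, 3, -1), u2 = (-2, 0, 2), v2 = (1, 2, -1) (multiplying out reproduces the displayed K). The nonzero eigenvalues of U V^T coincide with those of the 2 x 2 matrix G = V^T U = [[v1·u1, v1·u2], [v2·u1, v2·u2]] = [[5, 0], [6, -4]], and by the Sylvester determinant identity det(I_3 - U V^T) = det(I_2 - V^T U) = det([[-4, 0], [-6, 5]]) = (-4)(5) - (0)(-6) = -20. (Direct check: I - K =
[[4, 1, -1],
 [1, -2, 1],
 [-5, 5, 0]]
has determinant -20.) The finite-dimensional Fredholm alternative says: either (I - K) is invertible, or ker(I - K) ≠ {0} and then range(I - K) = ker((I - K)^*)^⊥, with dim ker(I - K) = dim ker((I - K)^*). Since det(I - K) ≠ 0, 1 is not an eigenvalue of K and ker(I - K) = {0}, so we are in the first case: for every y there is a unique x = (I - K)^(-1) y. (Explicitly, by the Woodbury identity, (I - U V^T)^(-1) = I + U (I_2 - G)^(-1) V^T.)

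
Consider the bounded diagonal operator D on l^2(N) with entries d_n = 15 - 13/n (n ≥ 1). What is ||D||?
||D|| = 15

For a diagonal operator on l^2 with entries d_n, ||D|| = sup_n |d_n|. Here d_1 = 2, d_2 = 17/2, ..., and d_n = 15 - 13/n increases monotonically toward 15. All terms lie in [2, 15), so |d_n| = d_n and the supremum is the limit 15, which is not attained by any individual d_n. Hence ||D|| = 15.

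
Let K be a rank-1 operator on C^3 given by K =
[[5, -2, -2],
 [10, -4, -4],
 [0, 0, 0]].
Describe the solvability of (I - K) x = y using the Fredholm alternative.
(I - K) is singular (det(I - K) = 0, i.e. 1 ∈ sigma(K)). (I - K) x = y is solvable iff y ⊥ ker((I - K)^*) = span{(5, -2, -2)}, i.e. iff 5y_1 - 2y_2 - 2y_3 = 0. When solvable, the solutions are x = y + c·(1, 2, 0), c arbitrary (ker(I - K) = span{(1, 2, 0)}, dimension 1).

K has rank 1, so it is an outer product K = u v^T: every row of K is a multiple of one row vector. Reading off the entries, u = (1, 2, 0) and v = (5, -2, -2) (row i of K equals u_i·v^T). A rank-one matrix u v^T satisfies K u = u (v·u) and kills the (2)-dimensional subspace v^⊥, so its characteristic polynomial is lambda^2 (lambda - v·u) with v·u = tr K = 1. Hence the eigenvalues of I - K are 1 (multiplicity 2) and 1 - (1) = 0, so det(I - K) = 0. (Direct check: I - K =
[[-4, 2, 2],
 [-10, 5, 4],
 [0, 0, 1]]
has determinant 0.) So 1 is an eigenvalue of K and (I - K) is not invertible. The finite-dimensional Fredholm alternative says: either (I - K) is invertible, or ker(I - K) ≠ {0} and then range(I - K) = ker((I - K)^*)^⊥, with dim ker(I - K) = dim ker((I - K)^*). We are in the second case, so we need both kernels. Kernel of I - K: (I - K) u = u - u (v·u) = u - u = 0, so ker(I - K) = span{u} = span{(1, 2, 0)} (it is exactly 1-dimensional because rank(I - K) = 2). Kernel of the adjoint: K is real, so (I - K)^* = I - K^T = I - v u^T, and (I - v u^T) v = v - v (u·v) = 0; hence ker((I - K)^*) = span{v} = span{(5, -2, -2)}. Therefore (I - K) x = y is solvable iff <y, v> = 0, i.e. iff 5y_1 - 2y_2 - 2y_3 = 0. When this holds, K y = u (v·y) = 0, so (I - K) y = y and x = y is a particular solution; the full solution set is the line x = y + c·u = y + c·(1, 2, 0), c ∈ C.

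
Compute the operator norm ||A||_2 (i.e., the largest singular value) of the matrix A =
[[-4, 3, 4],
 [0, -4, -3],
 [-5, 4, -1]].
||A||_2 ≈ 9.0395 (= sqrt(largest eigenvalue of A^T A))

||A||_2 = sigma_max(A) = sqrt(lambda_max(A^T A)). Form the symmetric matrix M = A^T A =
[[41, -32, -11],
 [-32, 41, 20],
 [-11, 20, 26]].
Its characteristic polynomial (trace, sum of principal 2x2 minors, determinant of M give the coefficients) is
  p(λ) = det(λ I - M) = λ^3 - 108λ^2 + 2268λ - 9801.
No integer candidate from the rational root theorem (±divisors of 9801) is a root, so the roots are irrational. The cubic discriminant is Δ = 4565963925 > 0, so there are three distinct real roots. p(5) = -1036 and p(6) = 135 have opposite signs, so a root lies in (5, 6); Newton's method refines it to λ ≈ 5.8763. p(20) = 359 and p(21) = -540 have opposite signs, so a root lies in (20, 21); Newton's method refines it to λ ≈ 20.4119. p(81) = -3240 and p(82) = 1351 have opposite signs, so a root lies in (81, 82); Newton's method refines it to λ ≈ 81.7118. Check (Vieta): the three roots sum to 108, matching tr M = 108.
So the eigenvalues of A^T A are ≈ 5.8763, 20.4119, 81.7118 (all ≥ 0, as they must be for A^T A). The largest is λ_max ≈ 81.7118, hence ||A||_2 = sqrt(λ_max) ≈ 9.0395.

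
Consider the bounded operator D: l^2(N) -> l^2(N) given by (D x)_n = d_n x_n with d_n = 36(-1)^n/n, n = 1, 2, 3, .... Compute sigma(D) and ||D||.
sigma(D) = {36(-1)^n/n : n ≥ 1} ∪ {0}; ||D|| = 36

A bounded diagonal operator on l^2 with diagonal entries d_n has spectrum equal to the closure of {d_n : n ≥ 1}: every d_n is an eigenvalue (with eigenvector e_n), so {d_n} ⊂ sigma(D); the spectrum is closed, so its closure is too; and for lambda not in the closure, (D - lambda I) has bounded inverse (the diagonal entries 1/(d_n - lambda) are bounded). For our sequence d_n = 36(-1)^n/n, n = 1, 2, 3, ...:
  - {d_n} = {36(-1)^n/n : n ≥ 1}; the only limit point is 0
  - closure = {36(-1)^n/n : n ≥ 1} ∪ {0}
For the norm: a diagonal operator has ||D|| = sup_n |d_n|. Here |d_n| = 36/n is decreasing, so sup_n |d_n| = |d_1| = 36. So ||D|| = 36.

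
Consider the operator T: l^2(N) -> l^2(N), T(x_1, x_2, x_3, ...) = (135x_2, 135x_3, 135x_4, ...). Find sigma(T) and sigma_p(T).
sigma(T) = closed disk {z in C : |z| ≤ 135}; sigma_p(T) = open disk {z in C : |z| < 135}

Note T = 135·V where V is the unit left shift (V x)_k = x_{k+1}; so sigma(T) = 135·sigma(V) and ||T|| = 135||V||. ||T x||^2 = 18225sum_{k≥2} |x_k|^2 ≤ 18225||x||^2, with equality on {x : x_1 = 0}, so ||T|| = 135. For any lambda with |lambda| < 135, set r = lambda/135 (|r| < 1); the vector x = (1, r, r^2, ...) is in l^2 and satisfies T x = 135(r, r^2, ...) = lambda x, so lambda is an eigenvalue. On the boundary |lambda| = 135 the geometric series diverges, so no l^2 eigenvector exists, but these lambda lie in the approximate point spectrum. Hence sigma(T) is the closed disk of radius 135 and sigma_p(T) is the open disk.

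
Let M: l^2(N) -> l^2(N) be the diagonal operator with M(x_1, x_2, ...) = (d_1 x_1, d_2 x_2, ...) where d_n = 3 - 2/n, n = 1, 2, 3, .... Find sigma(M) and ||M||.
sigma(M) = {3 - 2/n : n ≥ 1} ∪ {3}; ||M|| = 3

A bounded diagonal operator on l^2 with diagonal entries d_n has spectrum equal to the closure of {d_n : n ≥ 1}: every d_n is an eigenvalue (with eigenvector e_n), so {d_n} ⊂ sigma(M); the spectrum is closed, so its closure is too; and for lambda not in the closure, (M - lambda I) has bounded inverse (the diagonal entries 1/(d_n - lambda) are bounded). For our sequence d_n = 3 - 2/n, n = 1, 2, 3, ...:
  - {d_n} = {3 - 2/n : n ≥ 1}; the only limit point is 3
  - closure = {3 - 2/n : n ≥ 1} ∪ {3}
For the norm: a diagonal operator has ||M|| = sup_n |d_n|. Here d_n = 3 - 2/n increases monotonically from d_1 = 1 toward 3, with all terms in [1, 3); so sup_n |d_n| = 3 (the supremum is the limit, not attained). So ||M|| = 3.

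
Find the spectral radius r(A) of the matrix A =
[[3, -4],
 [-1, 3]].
r(A) = 5

The eigenvalues of A are the roots of its characteristic polynomial. With M = A (coefficients from the trace and determinant):
  p(λ) = det(λ I - M) = λ^2 - 6λ + 5.
For λ^2 - 6λ + 5 the discriminant is 16. It is a perfect square (4^2), so the roots are rational: λ = (6 ± 4)/2 = 5, 1.
Thus the eigenvalues (to 4 decimals) are 5 (modulus 5); 1 (modulus 1). The spectral radius is the largest modulus: r(A) = 5. (Cross-check: r(A) ≤ ||A||_2 ≈ 5.8541; equality holds whenever A is normal, though it can also hold for some non-normal A.)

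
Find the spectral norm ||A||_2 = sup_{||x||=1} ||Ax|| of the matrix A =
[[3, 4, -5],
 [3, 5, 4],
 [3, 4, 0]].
||A||_2 ≈ 9.1571 (= sqrt(largest eigenvalue of A^T A))

||A||_2 = sigma_max(A) = sqrt(lambda_max(A^T A)). Form the symmetric matrix M = A^T A =
[[27, 39, -3],
 [39, 57, 0],
 [-3, 0, 41]].
Its characteristic polynomial (trace, sum of principal 2x2 minors, determinant of M give the coefficients) is
  p(λ) = det(λ I - M) = λ^3 - 125λ^2 + 3453λ - 225.
No integer candidate from the rational root theorem (±divisors of 225) is a root, so the roots are irrational. The cubic discriminant is Δ = 21605679792 > 0, so there are three distinct real roots. p(0) = -225 and p(1) = 3104 have opposite signs, so a root lies in (0, 1); Newton's method refines it to λ ≈ 0.0653. p(41) = 144 and p(42) = -1611 have opposite signs, so a root lies in (41, 42); Newton's method refines it to λ ≈ 41.0821. p(83) = -2964 and p(84) = 531 have opposite signs, so a root lies in (83, 84); Newton's method refines it to λ ≈ 83.8526. Check (Vieta): the three roots sum to 125, matching tr M = 125.
So the eigenvalues of A^T A are ≈ 0.0653, 41.0821, 83.8526 (all ≥ 0, as they must be for A^T A). The largest is λ_max ≈ 83.8526, hence ||A||_2 = sqrt(λ_max) ≈ 9.1571.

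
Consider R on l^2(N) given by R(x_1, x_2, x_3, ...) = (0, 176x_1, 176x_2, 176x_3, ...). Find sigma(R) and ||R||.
sigma(R) = closed disk {z in C : |z| ≤ 176}; ||R|| = 176

Note R = 176·U where U is the unit right shift (U x)_k = x_{k-1} (with x_0 := 0); so ||R|| = 176||U|| and sigma(R) = 176·sigma(U). ||R x||^2 = sum_{k≥1} |176x_k|^2 = 30976||x||^2, so ||R|| = 176 and sigma(R) ⊂ {|z| ≤ 176}. For any |lambda| < 176, the equation (R - lambda I) x = 0 forces x_1 = 0, then 176x_k = lambda x_{k+1} ⇒ x = 0, so R has no eigenvalues. But (R - lambda I) is not surjective for |lambda| < 176: solving (R - lambda I) x = e_1 would require x_n proportional to (lambda/176)^(-n), which is not in l^2. So every |lambda| < 176 lies in the residual spectrum. The boundary |lambda| = 176 is in the approximate point spectrum (the spectrum is closed). Hence sigma(R) is the closed disk of radius 176.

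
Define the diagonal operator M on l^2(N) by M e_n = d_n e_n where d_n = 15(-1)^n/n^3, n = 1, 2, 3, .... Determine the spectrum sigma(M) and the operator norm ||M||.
sigma(M) = {15(-1)^n/n^3 : n ≥ 1} ∪ {0}; ||M|| = 15

A bounded diagonal operator on l^2 with diagonal entries d_n has spectrum equal to the closure of {d_n : n ≥ 1}: every d_n is an eigenvalue (with eigenvector e_n), so {d_n} ⊂ sigma(M); the spectrum is closed, so its closure is too; and for lambda not in the closure, (M - lambda I) has bounded inverse (the diagonal entries 1/(d_n - lambda) are bounded). For our sequence d_n = 15(-1)^n/n^3, n = 1, 2, 3, ...:
  - {d_n} = {15(-1)^n/n^3 : n ≥ 1}; the only limit point is 0
  - closure = {15(-1)^n/n^3 : n ≥ 1} ∪ {0}
For the norm: a diagonal operator has ||M|| = sup_n |d_n|. Here |d_n| = 15/n^3 is decreasing, so sup_n |d_n| = |d_1| = 15. So ||M|| = 15.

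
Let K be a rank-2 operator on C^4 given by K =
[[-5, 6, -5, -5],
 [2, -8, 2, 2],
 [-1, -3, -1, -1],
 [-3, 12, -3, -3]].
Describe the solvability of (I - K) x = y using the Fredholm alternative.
(I - K) is invertible (det(I - K) = 60 ≠ 0), so for every y in C^4 the equation (I - K) x = y has a unique solution.

K has rank 2 and factors as K = U V^T = u1 v1^T + u2 v2^T with u1 = (-1, 2, 1, -3), v1 = (-1, -3, -1, -1), u2 = (3, -2, 0, 3), v2 = (-2, 1, -2, -2) (multiplying out reproduces the displayed K). The nonzero eigenvalues of U V^T coincide with those of the 2 x 2 matrix G = V^T U = [[v1·u1, v1·u2], [v2·u1, v2·u2]] = [[-3, 0], [8, -14]], and by the Sylvester determinant identity det(I_4 - U V^T) = det(I_2 - V^T U) = det([[4, 0], [-8, 15]]) = (4)(15) - (0)(-8) = 60. (Direct check: I - K =
[[6, -6, 5, 5],
 [-2, 9, -2, -2],
 [1, 3, 2, 1],
 [3, -12, 3, 4]]
has determinant 60.) The finite-dimensional Fredholm alternative says: either (I - K) is invertible, or ker(I - K) ≠ {0} and then range(I - K) = ker((I - K)^*)^⊥, with dim ker(I - K) = dim ker((I - K)^*). Since det(I - K) ≠ 0, 1 is not an eigenvalue of K and ker(I - K) = {0}, so we are in the first case: for every y there is a unique x = (I - K)^(-1) y. (Explicitly, by the Woodbury identity, (I - U V^T)^(-1) = I + U (I_2 - G)^(-1) V^T.)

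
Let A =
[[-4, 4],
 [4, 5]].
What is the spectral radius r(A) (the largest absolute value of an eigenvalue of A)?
r(A) = (1 + sqrt(145))/2 ≈ 6.5208

The eigenvalues of A are the roots of its characteristic polynomial. With M = A (coefficients from the trace and determinant):
  p(λ) = det(λ I - M) = λ^2 - λ - 36.
For λ^2 - λ - 36 the discriminant is 145. It is nonnegative but not a perfect square, so the roots are real and irrational: λ = (1 ± sqrt(145))/2 ≈ 6.5208, -5.5208.
Thus the eigenvalues (to 4 decimals) are 6.5208 (modulus 6.5208); -5.5208 (modulus 5.5208). The spectral radius is the largest modulus: r(A) = (1 + sqrt(145))/2 ≈ 6.5208. (Cross-check: r(A) ≤ ||A||_2 ≈ 6.5208; equality holds whenever A is normal, though it can also hold for some non-normal A.)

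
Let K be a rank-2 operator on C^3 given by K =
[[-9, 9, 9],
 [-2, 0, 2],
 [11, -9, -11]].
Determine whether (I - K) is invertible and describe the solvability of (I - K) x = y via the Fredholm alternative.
(I - K) is invertible (det(I - K) = 57 ≠ 0), so for every y in C^3 the equation (I - K) x = y has a unique solution.

K has rank 2 and factors as K = U V^T = u1 v1^T + u2 v2^T with u1 = (0, -1, 1), v1 = (2, 0, -2), u2 = (3, 0, -3), v2 = (-3, 3, 3) (multiplying out reproduces the displayed K). The nonzero eigenvalues of U V^T coincide with those of the 2 x 2 matrix G = V^T U = [[v1·u1, v1·u2], [v2·u1, v2·u2]] = [[-2, 12], [0, -18]], and by the Sylvester determinant identity det(I_3 - U V^T) = det(I_2 - V^T U) = det([[3, -12], [0, 19]]) = (3)(19) - (-12)(0) = 57. (Direct check: I - K =
[[10, -9, -9],
 [2, 1, -2],
 [-11, 9, 12]]
has determinant 57.) The finite-dimensional Fredholm alternative says: either (I - K) is invertible, or ker(I - K) ≠ {0} and then range(I - K) = ker((I - K)^*)^⊥, with dim ker(I - K) = dim ker((I - K)^*). Since det(I - K) ≠ 0, 1 is not an eigenvalue of K and ker(I - K) = {0}, so we are in the first case: for every y there is a unique x = (I - K)^(-1) y. (Explicitly, by the Woodbury identity, (I - U V^T)^(-1) = I + U (I_2 - G)^(-1) V^T.)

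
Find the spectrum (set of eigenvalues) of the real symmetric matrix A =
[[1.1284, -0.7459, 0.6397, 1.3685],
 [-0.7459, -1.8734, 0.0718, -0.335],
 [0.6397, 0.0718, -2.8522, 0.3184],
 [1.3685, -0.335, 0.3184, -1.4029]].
sigma(A) ≈ {-3, -2, 2} (-2 with multiplicity 2)

A is real symmetric, so its spectrum consists of real eigenvalues. Expanding the characteristic polynomial of the displayed matrix gives
  det(λ I - A) = p(λ) = λ^4 + (5)λ^3 + (2)λ^2 + (-20)λ + (-24).
Solving p(λ) = 0 yields eigenvalues ≈ -3, -2, -2, 2. (A is shown rounded to 4 decimals, so these recover the underlying integer eigenvalues to within that precision.)
Verification: the trace of A = -5 equals the sum of eigenvalues -5, and det(A) ≈ -24.0008 matches the eigenvalue product -24.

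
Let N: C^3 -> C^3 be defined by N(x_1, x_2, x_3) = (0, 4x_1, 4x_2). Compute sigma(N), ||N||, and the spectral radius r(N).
sigma(N) = {0}; ||N|| = 4; r(N) = 0. (N is nilpotent with N^3 = 0.)

On C^3, N is a strictly lower-triangular matrix with 4 on the subdiagonal and zeros elsewhere, so its characteristic polynomial is lambda^3 and every eigenvalue is 0: sigma(N) = {0}. For the operator norm, N e_i = 4e_{i+1} for i = 1, ..., 2 and N e_3 = 0, so the singular values of N are 4 (with multiplicity 2) and 0; hence ||N|| = 4. The spectral radius r(N) = max|lambda| = 0. Note ||N|| > r(N) — characteristic of non-normal nilpotent operators. Indeed N^3 = 0.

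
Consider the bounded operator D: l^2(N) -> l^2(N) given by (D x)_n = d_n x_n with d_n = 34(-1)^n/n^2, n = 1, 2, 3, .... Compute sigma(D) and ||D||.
sigma(D) = {34(-1)^n/n^2 : n ≥ 1} ∪ {0}; ||D|| = 34

A bounded diagonal operator on l^2 with diagonal entries d_n has spectrum equal to the closure of {d_n : n ≥ 1}: every d_n is an eigenvalue (with eigenvector e_n), so {d_n} ⊂ sigma(D); the spectrum is closed, so its closure is too; and for lambda not in the closure, (D - lambda I) has bounded inverse (the diagonal entries 1/(d_n - lambda) are bounded). For our sequence d_n = 34(-1)^n/n^2, n = 1, 2, 3, ...:
  - {d_n} = {34(-1)^n/n^2 : n ≥ 1}; the only limit point is 0
  - closure = {34(-1)^n/n^2 : n ≥ 1} ∪ {0}
For the norm: a diagonal operator has ||D|| = sup_n |d_n|. Here |d_n| = 34/n^2 is decreasing, so sup_n |d_n| = |d_1| = 34. So ||D|| = 34.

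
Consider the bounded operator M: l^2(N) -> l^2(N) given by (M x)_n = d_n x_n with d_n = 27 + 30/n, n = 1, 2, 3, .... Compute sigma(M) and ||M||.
sigma(M) = {27 + 30/n : n ≥ 1} ∪ {27}; ||M|| = 57

A bounded diagonal operator on l^2 with diagonal entries d_n has spectrum equal to the closure of {d_n : n ≥ 1}: every d_n is an eigenvalue (with eigenvector e_n), so {d_n} ⊂ sigma(M); the spectrum is closed, so its closure is too; and for lambda not in the closure, (M - lambda I) has bounded inverse (the diagonal entries 1/(d_n - lambda) are bounded). For our sequence d_n = 27 + 30/n, n = 1, 2, 3, ...:
  - {d_n} = {27 + 30/n : n ≥ 1}; the only limit point is 27
  - closure = {27 + 30/n : n ≥ 1} ∪ {27}
For the norm: a diagonal operator has ||M|| = sup_n |d_n|. Here d_n = 27 + 30/n is positive and decreasing, so sup_n |d_n| = d_1 = 27 + 30 = 57. So ||M|| = 57.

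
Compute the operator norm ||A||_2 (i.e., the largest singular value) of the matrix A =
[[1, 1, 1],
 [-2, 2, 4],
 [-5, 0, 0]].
||A||_2 ≈ 5.8769 (= sqrt(largest eigenvalue of A^T A))

||A||_2 = sigma_max(A) = sqrt(lambda_max(A^T A)). Form the symmetric matrix M = A^T A =
[[30, -3, -7],
 [-3, 5, 9],
 [-7, 9, 17]].
Its characteristic polynomial (trace, sum of principal 2x2 minors, determinant of M give the coefficients) is
  p(λ) = det(λ I - M) = λ^3 - 52λ^2 + 606λ - 100.
No integer candidate from the rational root theorem (±divisors of 100) is a root, so the roots are irrational. The cubic discriminant is Δ = 103034480 > 0, so there are three distinct real roots. p(0) = -100 and p(1) = 455 have opposite signs, so a root lies in (0, 1); Newton's method refines it to λ ≈ 0.1674. p(17) = 87 and p(18) = -208 have opposite signs, so a root lies in (17, 18); Newton's method refines it to λ ≈ 17.2947. p(34) = -304 and p(35) = 285 have opposite signs, so a root lies in (34, 35); Newton's method refines it to λ ≈ 34.5379. Check (Vieta): the three roots sum to 52, matching tr M = 52.
So the eigenvalues of A^T A are ≈ 0.1674, 17.2947, 34.5379 (all ≥ 0, as they must be for A^T A). The largest is λ_max ≈ 34.5379, hence ||A||_2 = sqrt(λ_max) ≈ 5.8769.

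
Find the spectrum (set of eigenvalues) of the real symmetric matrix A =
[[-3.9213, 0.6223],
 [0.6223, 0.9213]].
sigma(A) ≈ {-4, 1}

A is real symmetric, so its spectrum consists of real eigenvalues. Expanding the characteristic polynomial of the displayed matrix gives
  det(λ I - A) = p(λ) = λ^2 + (3)λ + (-4).
Solving p(λ) = 0 yields eigenvalues ≈ -4, 1. (A is shown rounded to 4 decimals, so these recover the underlying integer eigenvalues to within that precision.)
Verification: the trace of A = -3 equals the sum of eigenvalues -3, and det(A) ≈ -4.0000 matches the eigenvalue product -4.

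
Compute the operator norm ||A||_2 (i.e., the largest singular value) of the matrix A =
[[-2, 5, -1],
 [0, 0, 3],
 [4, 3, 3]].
||A||_2 ≈ 6.1656 (= sqrt(largest eigenvalue of A^T A))

||A||_2 = sigma_max(A) = sqrt(lambda_max(A^T A)). Form the symmetric matrix M = A^T A =
[[20, 2, 14],
 [2, 34, 4],
 [14, 4, 19]].
Its characteristic polynomial (trace, sum of principal 2x2 minors, determinant of M give the coefficients) is
  p(λ) = det(λ I - M) = λ^3 - 73λ^2 + 1490λ - 6084.
No integer candidate from the rational root theorem (±divisors of 6084) is a root, so the roots are irrational. The cubic discriminant is Δ = 44212916 > 0, so there are three distinct real roots. p(5) = -334 and p(6) = 444 have opposite signs, so a root lies in (5, 6); Newton's method refines it to λ ≈ 5.4117. p(29) = 122 and p(30) = -84 have opposite signs, so a root lies in (29, 30); Newton's method refines it to λ ≈ 29.5737. p(38) = -4 and p(39) = 312 have opposite signs, so a root lies in (38, 39); Newton's method refines it to λ ≈ 38.0146. Check (Vieta): the three roots sum to 73, matching tr M = 73.
So the eigenvalues of A^T A are ≈ 5.4117, 29.5737, 38.0146 (all ≥ 0, as they must be for A^T A). The largest is λ_max ≈ 38.0146, hence ||A||_2 = sqrt(λ_max) ≈ 6.1656.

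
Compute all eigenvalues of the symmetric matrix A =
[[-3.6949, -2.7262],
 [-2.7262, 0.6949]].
sigma(A) ≈ {-5, 2}

A is real symmetric, so its spectrum consists of real eigenvalues. Expanding the characteristic polynomial of the displayed matrix gives
  det(λ I - A) = p(λ) = λ^2 + (3)λ + (-10).
Solving p(λ) = 0 yields eigenvalues ≈ -5, 2. (A is shown rounded to 4 decimals, so these recover the underlying integer eigenvalues to within that precision.)
Verification: the trace of A = -3 equals the sum of eigenvalues -3, and det(A) ≈ -9.9998 matches the eigenvalue product -10.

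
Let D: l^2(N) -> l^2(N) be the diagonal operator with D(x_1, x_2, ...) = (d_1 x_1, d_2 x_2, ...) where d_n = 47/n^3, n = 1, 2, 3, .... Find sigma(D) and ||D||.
sigma(D) = {47/n^3 : n ≥ 1} ∪ {0}; ||D|| = 47

A bounded diagonal operator on l^2 with diagonal entries d_n has spectrum equal to the closure of {d_n : n ≥ 1}: every d_n is an eigenvalue (with eigenvector e_n), so {d_n} ⊂ sigma(D); the spectrum is closed, so its closure is too; and for lambda not in the closure, (D - lambda I) has bounded inverse (the diagonal entries 1/(d_n - lambda) are bounded). For our sequence d_n = 47/n^3, n = 1, 2, 3, ...:
  - {d_n} = {47/n^3 : n ≥ 1}; the only limit point is 0
  - closure = {47/n^3 : n ≥ 1} ∪ {0}
For the norm: a diagonal operator has ||D|| = sup_n |d_n|. Here d_n = 47/n^3 is positive and decreasing, so sup_n |d_n| = d_1 = 47. So ||D|| = 47.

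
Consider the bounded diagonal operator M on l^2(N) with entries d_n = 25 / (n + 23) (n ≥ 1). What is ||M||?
||M|| = 25/24 (attained at n = 1)

For M diagonal, ||M|| = sup_n |d_n| = sup_n 25/(n + 23). This is positive and strictly decreasing in n, so the supremum is attained at n = 1: d_1 = 25/(1 + 23) = 25/24. Hence ||M|| = 25/24.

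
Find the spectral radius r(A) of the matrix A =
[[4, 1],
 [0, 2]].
r(A) = 4

The eigenvalues of A are the roots of its characteristic polynomial. With M = A (coefficients from the trace and determinant):
  p(λ) = det(λ I - M) = λ^2 - 6λ + 8.
For λ^2 - 6λ + 8 the discriminant is 4. It is a perfect square (2^2), so the roots are rational: λ = (6 ± 2)/2 = 4, 2.
Thus the eigenvalues (to 4 decimals) are 4 (modulus 4); 2 (modulus 2). The spectral radius is the largest modulus: r(A) = 4. (Cross-check: r(A) ≤ ||A||_2 ≈ 4.1594; equality holds whenever A is normal, though it can also hold for some non-normal A.)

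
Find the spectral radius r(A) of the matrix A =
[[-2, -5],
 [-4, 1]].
r(A) = (1 + sqrt(89))/2 ≈ 5.217

The eigenvalues of A are the roots of its characteristic polynomial. With M = A (coefficients from the trace and determinant):
  p(λ) = det(λ I - M) = λ^2 + λ - 22.
For λ^2 + λ - 22 the discriminant is 89. It is nonnegative but not a perfect square, so the roots are real and irrational: λ = (-1 ± sqrt(89))/2 ≈ 4.217, -5.217.
Thus the eigenvalues (to 4 decimals) are 4.217 (modulus 4.217); -5.217 (modulus 5.217). The spectral radius is the largest modulus: r(A) = (1 + sqrt(89))/2 ≈ 5.217. (Cross-check: r(A) ≤ ||A||_2 ≈ 5.4505; equality holds whenever A is normal, though it can also hold for some non-normal A.)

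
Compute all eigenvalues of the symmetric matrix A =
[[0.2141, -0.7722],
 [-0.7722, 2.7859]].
sigma(A) ≈ {0, 3}

A is real symmetric, so its spectrum consists of real eigenvalues. Expanding the characteristic polynomial of the displayed matrix gives
  det(λ I - A) = p(λ) = λ^2 + (-3)λ + (0).
Solving p(λ) = 0 yields eigenvalues ≈ 0, 3. (A is shown rounded to 4 decimals, so these recover the underlying integer eigenvalues to within that precision.)
Verification: the trace of A = 3 equals the sum of eigenvalues 3, and det(A) ≈ 0.0002 matches the eigenvalue product 0.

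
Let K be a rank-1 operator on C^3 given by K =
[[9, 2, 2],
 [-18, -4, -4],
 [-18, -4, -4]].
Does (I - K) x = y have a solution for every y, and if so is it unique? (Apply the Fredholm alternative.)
(I - K) is singular (det(I - K) = 0, i.e. 1 ∈ sigma(K)). (I - K) x = y is solvable iff y ⊥ ker((I - K)^*) = span{(9, 2, 2)}, i.e. iff 9y_1 + 2y_2 + 2y_3 = 0. When solvable, the solutions are x = y + c·(1, -2, -2), c arbitrary (ker(I - K) = span{(1, -2, -2)}, dimension 1).

K has rank 1, so it is an outer product K = u v^T: every row of K is a multiple of one row vector. Reading off the entries, u = (1, -2, -2) and v = (9, 2, 2) (row i of K equals u_i·v^T). A rank-one matrix u v^T satisfies K u = u (v·u) and kills the (2)-dimensional subspace v^⊥, so its characteristic polynomial is lambda^2 (lambda - v·u) with v·u = tr K = 1. Hence the eigenvalues of I - K are 1 (multiplicity 2) and 1 - (1) = 0, so det(I - K) = 0. (Direct check: I - K =
[[-8, -2, -2],
 [18, 5, 4],
 [18, 4, 5]]
has determinant 0.) So 1 is an eigenvalue of K and (I - K) is not invertible. The finite-dimensional Fredholm alternative says: either (I - K) is invertible, or ker(I - K) ≠ {0} and then range(I - K) = ker((I - K)^*)^⊥, with dim ker(I - K) = dim ker((I - K)^*). We are in the second case, so we need both kernels. Kernel of I - K: (I - K) u = u - u (v·u) = u - u = 0, so ker(I - K) = span{u} = span{(1, -2, -2)} (it is exactly 1-dimensional because rank(I - K) = 2). Kernel of the adjoint: K is real, so (I - K)^* = I - K^T = I - v u^T, and (I - v u^T) v = v - v (u·v) = 0; hence ker((I - K)^*) = span{v} = span{(9, 2, 2)}. Therefore (I - K) x = y is solvable iff <y, v> = 0, i.e. iff 9y_1 + 2y_2 + 2y_3 = 0. When this holds, K y = u (v·y) = 0, so (I - K) y = y and x = y is a particular solution; the full solution set is the line x = y + c·u = y + c·(1, -2, -2), c ∈ C.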